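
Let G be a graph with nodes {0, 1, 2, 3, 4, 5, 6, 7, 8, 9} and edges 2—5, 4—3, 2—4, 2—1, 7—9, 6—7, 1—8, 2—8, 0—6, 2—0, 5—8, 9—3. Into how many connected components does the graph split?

Starting from 0 we can reach 0, 1, 2, 3, 4, 5, 6, 7, 8, 9. That is one component of size 10.
Total: 1 component.

1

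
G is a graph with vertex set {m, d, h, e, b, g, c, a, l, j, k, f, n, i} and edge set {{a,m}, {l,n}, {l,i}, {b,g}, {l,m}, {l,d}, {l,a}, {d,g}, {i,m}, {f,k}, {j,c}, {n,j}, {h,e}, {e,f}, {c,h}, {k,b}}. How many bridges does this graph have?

0

The edges on the cycle l-a-m-l are not bridges since each lies on that cycle.
Every edge lies on some cycle, so there are no bridges.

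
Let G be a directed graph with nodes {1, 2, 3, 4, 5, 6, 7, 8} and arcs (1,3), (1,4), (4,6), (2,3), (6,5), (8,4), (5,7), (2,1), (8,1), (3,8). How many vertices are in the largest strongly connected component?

3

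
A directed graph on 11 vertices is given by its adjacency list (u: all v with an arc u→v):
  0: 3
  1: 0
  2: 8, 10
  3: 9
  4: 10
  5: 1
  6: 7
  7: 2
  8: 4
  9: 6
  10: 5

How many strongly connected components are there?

1

{0, 1, 2, 3, 4, 5, 6, 7, 8, 9, 10} are all mutually reachable — one SCC of size 11.
That gives 1 strongly connected component.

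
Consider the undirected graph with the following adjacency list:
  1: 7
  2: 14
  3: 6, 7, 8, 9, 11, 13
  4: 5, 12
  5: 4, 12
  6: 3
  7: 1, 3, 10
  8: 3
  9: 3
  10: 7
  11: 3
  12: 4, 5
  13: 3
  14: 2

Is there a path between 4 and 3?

No

The component containing 4 is {4, 5, 12}, and 3 is not in it.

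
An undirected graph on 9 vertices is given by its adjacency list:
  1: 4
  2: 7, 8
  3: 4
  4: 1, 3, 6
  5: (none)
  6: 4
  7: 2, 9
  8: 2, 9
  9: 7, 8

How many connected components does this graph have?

3

5 is isolated — a component by itself.
Starting from 2 we can reach 2, 7, 8, 9. That is one component of size 4.
Starting from 1 we can reach 1, 3, 4, 6. That is one component of size 4.
Total: 3 components.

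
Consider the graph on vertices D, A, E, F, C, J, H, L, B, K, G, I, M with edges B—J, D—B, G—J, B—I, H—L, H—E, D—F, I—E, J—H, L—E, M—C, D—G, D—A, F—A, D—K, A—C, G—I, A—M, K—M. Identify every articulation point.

Removing D increases the component count from 1 to 2, so D is a cut vertex.
By contrast removing L leaves 1 component; it is not a cut vertex. No other vertex is a cut vertex either.

D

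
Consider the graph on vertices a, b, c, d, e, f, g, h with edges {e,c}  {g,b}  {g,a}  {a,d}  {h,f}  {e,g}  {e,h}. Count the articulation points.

Removing a increases the component count from 1 to 2, so a is a cut vertex.
Removing e increases the component count from 1 to 3, so e is a cut vertex.
Removing g increases the component count from 1 to 3, so g is a cut vertex.
Likewise h is a cut vertex.
By contrast removing f leaves 1 component; it is not a cut vertex. No other vertex is a cut vertex either.

4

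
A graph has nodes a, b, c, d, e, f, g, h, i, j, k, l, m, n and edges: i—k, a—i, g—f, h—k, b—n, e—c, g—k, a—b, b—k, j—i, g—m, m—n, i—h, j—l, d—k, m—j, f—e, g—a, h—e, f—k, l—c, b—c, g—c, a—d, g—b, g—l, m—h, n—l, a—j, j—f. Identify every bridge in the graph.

none

The edges on the cycle g-a-i-k-g are not bridges since each lies on that cycle.
Every edge lies on some cycle, so there are no bridges.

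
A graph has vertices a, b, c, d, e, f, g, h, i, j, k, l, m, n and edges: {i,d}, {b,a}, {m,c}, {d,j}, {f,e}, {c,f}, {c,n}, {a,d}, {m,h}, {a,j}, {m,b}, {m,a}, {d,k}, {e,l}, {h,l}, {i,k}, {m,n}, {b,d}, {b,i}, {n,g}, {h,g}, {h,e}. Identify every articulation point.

m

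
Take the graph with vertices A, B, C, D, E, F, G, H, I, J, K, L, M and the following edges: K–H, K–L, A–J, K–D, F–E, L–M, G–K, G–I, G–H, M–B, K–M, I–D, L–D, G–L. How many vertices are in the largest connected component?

C is isolated — a component by itself.
Starting from A we can reach A, J. That is one component of size 2.
Starting from E we can reach E, F. That is one component of size 2.
Starting from B we can reach B, D, G, H, I, K, L, M. That is one component of size 8.
The largest has 8 vertices.

8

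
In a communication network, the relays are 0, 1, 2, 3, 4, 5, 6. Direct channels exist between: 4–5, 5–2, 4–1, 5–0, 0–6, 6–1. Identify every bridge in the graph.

The edges on the cycle 4-5-0-6-1-4 are not bridges since each lies on that cycle.
But removing 5–2 disconnects 5 from 2 — this is a bridge.

2-5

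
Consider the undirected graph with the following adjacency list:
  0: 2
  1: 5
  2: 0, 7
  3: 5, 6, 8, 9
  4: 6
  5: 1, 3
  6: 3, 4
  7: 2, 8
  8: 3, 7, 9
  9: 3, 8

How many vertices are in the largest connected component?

10

Starting from 0 we can reach 0, 1, 2, 3, 4, 5, 6, 7, 8, 9. That is one component of size 10.
The largest has 10 vertices.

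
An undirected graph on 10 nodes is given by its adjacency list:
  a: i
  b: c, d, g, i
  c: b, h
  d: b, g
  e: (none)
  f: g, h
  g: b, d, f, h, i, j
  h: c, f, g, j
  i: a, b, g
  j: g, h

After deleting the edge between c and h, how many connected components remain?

c and h are still connected via c-b-g-h, so the component count stays at 2.

2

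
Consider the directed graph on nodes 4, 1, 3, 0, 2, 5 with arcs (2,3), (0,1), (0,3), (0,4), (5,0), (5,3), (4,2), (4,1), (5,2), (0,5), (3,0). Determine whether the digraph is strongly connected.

No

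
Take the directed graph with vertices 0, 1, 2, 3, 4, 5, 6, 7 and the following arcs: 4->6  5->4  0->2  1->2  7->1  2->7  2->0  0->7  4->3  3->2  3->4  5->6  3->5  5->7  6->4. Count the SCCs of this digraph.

2

{3, 4, 5, 6} are all mutually reachable — one SCC of size 4.
{0, 1, 2, 7} are all mutually reachable — one SCC of size 4.
That gives 2 strongly connected components.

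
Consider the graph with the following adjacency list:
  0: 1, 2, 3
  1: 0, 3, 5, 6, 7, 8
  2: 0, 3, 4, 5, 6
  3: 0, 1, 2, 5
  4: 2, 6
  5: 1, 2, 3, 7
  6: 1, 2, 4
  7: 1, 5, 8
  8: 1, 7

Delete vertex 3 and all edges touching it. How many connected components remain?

With 3 gone, the remaining components are: {0, 1, 2, 4, 5, 6, 7, 8}.
That is 1 component.

1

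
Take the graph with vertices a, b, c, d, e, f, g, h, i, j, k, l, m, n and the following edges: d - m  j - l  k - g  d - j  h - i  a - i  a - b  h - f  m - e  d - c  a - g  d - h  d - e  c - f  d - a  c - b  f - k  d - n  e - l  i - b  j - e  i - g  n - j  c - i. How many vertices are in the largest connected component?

Starting from a we can reach a, b, c, d, e, f, g, h, i, j, k, l, m, n. That is one component of size 14.
The largest has 14 vertices.

14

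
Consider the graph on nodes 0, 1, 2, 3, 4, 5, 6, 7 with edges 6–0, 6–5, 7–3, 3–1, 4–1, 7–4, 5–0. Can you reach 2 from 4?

No

The component containing 4 is {1, 3, 4, 7}, and 2 is not in it.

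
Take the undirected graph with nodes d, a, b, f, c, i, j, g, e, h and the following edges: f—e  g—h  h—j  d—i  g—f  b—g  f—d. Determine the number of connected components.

3

c is isolated — a component by itself.
a is isolated — a component by itself.
Starting from b we can reach b, d, e, f, g, h, i, j. That is one component of size 8.
Total: 3 components.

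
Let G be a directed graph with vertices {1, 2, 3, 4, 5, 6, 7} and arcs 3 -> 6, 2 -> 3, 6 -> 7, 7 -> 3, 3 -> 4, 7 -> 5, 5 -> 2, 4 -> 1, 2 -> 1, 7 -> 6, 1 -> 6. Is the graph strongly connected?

From 5 we can reach every vertex (1, 2, 3, 4, 5, 6, 7), and every vertex can reach 5 (1, 2, 3, 4, 5, 6, 7). So the whole graph is one strongly connected component.

Yes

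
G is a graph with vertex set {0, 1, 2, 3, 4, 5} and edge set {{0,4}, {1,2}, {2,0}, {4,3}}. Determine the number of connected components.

5 is isolated — a component by itself.
Starting from 0 we can reach 0, 1, 2, 3, 4. That is one component of size 5.
Total: 2 components.

2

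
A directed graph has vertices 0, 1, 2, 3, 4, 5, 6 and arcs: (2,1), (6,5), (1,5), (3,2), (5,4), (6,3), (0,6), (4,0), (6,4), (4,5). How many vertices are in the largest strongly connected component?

{0, 1, 2, 3, 4, 5, 6} are all mutually reachable — one SCC of size 7.
The largest has 7 vertices.

7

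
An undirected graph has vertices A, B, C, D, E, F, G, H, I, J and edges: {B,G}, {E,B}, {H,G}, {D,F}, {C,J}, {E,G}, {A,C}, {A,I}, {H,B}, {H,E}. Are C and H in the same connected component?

No

The component containing C is {A, C, I, J}, and H is not in it.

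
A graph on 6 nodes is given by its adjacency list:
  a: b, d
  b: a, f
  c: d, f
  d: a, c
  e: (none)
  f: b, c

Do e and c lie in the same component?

The component containing e is {e}, and c is not in it.

No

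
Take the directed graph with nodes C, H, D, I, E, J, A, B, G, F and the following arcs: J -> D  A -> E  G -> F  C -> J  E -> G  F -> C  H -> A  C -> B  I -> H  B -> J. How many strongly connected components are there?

10

{A} is an SCC by itself.
{F} is an SCC by itself.
{D} is an SCC by itself.
{E} is an SCC by itself.
{G} is an SCC by itself.
(and 5 more singleton SCCs)
That gives 10 strongly connected components.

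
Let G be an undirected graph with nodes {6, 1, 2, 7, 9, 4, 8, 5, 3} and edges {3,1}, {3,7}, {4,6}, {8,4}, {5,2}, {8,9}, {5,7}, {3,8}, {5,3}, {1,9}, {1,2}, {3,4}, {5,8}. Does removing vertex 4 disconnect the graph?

Yes

Deleting 4 raises the number of components from 1 to 2, so 4 is a cut vertex.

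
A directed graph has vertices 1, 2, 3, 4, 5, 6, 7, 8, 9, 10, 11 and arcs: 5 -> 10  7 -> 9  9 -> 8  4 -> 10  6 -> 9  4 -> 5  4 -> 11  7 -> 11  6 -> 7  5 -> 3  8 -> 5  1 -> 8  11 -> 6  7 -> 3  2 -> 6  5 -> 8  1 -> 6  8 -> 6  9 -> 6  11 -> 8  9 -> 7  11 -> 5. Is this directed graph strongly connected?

There is no directed path from 7 to 4, so the graph is not strongly connected.

No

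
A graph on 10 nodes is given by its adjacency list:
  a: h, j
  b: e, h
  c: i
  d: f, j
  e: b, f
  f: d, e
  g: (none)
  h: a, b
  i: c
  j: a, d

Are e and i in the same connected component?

The component containing e is {a, b, d, e, f, h, j}, and i is not in it.

No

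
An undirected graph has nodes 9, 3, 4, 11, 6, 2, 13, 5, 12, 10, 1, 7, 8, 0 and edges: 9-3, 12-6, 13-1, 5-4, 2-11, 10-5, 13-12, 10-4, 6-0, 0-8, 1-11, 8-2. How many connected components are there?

4

7 is isolated — a component by itself.
Starting from 3 we can reach 3, 9. That is one component of size 2.
Starting from 4 we can reach 4, 5, 10. That is one component of size 3.
Starting from 0 we can reach 0, 1, 2, 6, 8, 11, 12, 13. That is one component of size 8.
Total: 4 components.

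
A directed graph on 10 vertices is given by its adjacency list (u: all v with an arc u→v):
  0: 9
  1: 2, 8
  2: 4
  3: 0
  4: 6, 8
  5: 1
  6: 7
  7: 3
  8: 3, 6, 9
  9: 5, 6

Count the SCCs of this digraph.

1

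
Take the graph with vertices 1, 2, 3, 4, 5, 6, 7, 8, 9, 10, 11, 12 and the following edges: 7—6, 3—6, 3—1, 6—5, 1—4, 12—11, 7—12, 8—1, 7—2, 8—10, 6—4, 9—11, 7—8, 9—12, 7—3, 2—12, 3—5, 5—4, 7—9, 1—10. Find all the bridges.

The edges on the cycle 7-3-5-6-7 are not bridges since each lies on that cycle.
Every edge lies on some cycle, so there are no bridges.

none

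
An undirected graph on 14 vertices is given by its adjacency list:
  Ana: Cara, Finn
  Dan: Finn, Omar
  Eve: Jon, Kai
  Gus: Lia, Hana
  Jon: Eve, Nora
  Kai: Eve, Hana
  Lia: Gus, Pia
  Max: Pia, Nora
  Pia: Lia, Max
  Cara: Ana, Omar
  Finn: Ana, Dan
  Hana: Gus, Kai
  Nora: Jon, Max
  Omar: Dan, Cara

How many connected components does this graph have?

2

Starting from Ana we can reach Ana, Dan, Cara, Finn, Omar. That is one component of size 5.
Starting from Eve we can reach Eve, Gus, Jon, Kai, Lia, Max, Pia, Hana, Nora. That is one component of size 9.
Total: 2 components.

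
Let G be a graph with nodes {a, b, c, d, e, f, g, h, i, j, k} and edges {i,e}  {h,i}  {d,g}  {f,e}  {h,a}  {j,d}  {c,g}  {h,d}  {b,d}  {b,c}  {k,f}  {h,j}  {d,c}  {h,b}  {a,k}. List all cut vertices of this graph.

Removing h increases the component count from 1 to 2, so h is a cut vertex.
By contrast removing k leaves 1 component; it is not a cut vertex. No other vertex is a cut vertex either.

h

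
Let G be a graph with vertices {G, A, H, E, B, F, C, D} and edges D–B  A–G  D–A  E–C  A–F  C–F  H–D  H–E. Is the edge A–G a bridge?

Yes

Removing A–G leaves no path between A and G: the component count goes from 1 to 2. So it is a bridge.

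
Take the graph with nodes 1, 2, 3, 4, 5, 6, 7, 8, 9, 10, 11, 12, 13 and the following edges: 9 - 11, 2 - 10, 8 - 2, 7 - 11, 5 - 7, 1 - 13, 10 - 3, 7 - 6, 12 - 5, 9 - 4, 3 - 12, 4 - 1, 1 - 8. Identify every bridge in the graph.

1-13, 6-7

The edges on the cycle 9-4-1-8-2-10-3-12-5-7-11-9 are not bridges since each lies on that cycle.
But removing 7 - 6 disconnects 7 from 6; removing 1 - 13 disconnects 1 from 13 — these are bridges.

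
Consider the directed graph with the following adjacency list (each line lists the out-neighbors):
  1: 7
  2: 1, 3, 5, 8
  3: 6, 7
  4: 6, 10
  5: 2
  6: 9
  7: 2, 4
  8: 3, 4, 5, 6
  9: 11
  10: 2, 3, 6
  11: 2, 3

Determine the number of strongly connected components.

1

{1, 2, 3, 4, 5, 6, 7, 8, 9, 10, 11} are all mutually reachable — one SCC of size 11.
That gives 1 strongly connected component.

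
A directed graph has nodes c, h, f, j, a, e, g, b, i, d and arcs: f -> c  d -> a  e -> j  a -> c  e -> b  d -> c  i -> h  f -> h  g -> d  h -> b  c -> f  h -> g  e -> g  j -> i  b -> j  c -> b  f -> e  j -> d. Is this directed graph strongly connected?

Yes

From e we can reach every vertex (a, b, c, d, e, f, g, h, i, j), and every vertex can reach e (a, b, c, d, e, f, g, h, i, j). So the whole graph is one strongly connected component.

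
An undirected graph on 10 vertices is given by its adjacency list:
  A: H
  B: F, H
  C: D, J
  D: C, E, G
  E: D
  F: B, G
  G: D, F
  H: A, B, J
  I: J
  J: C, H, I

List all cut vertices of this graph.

D, H, J

Removing D increases the component count from 1 to 2, so D is a cut vertex.
Removing H increases the component count from 1 to 2, so H is a cut vertex.
Removing J increases the component count from 1 to 2, so J is a cut vertex.
By contrast removing E leaves 1 component; it is not a cut vertex. No other vertex is a cut vertex either.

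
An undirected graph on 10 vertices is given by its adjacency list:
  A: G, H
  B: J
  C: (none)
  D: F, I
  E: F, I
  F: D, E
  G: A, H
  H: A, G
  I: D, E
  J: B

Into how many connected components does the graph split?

C is isolated — a component by itself.
Starting from B we can reach B, J. That is one component of size 2.
Starting from A we can reach A, G, H. That is one component of size 3.
Starting from D we can reach D, E, F, I. That is one component of size 4.
Total: 4 components.

4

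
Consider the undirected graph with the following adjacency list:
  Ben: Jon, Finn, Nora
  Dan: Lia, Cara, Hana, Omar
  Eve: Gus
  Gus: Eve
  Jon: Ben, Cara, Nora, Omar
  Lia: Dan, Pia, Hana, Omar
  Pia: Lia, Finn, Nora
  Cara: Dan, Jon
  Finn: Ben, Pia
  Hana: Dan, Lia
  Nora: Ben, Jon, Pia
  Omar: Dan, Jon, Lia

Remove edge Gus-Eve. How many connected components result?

Before removal there are 2 components.
Gus-Eve is a bridge — removing it separates Gus's side from Eve's side.
After removal: 3 components.

3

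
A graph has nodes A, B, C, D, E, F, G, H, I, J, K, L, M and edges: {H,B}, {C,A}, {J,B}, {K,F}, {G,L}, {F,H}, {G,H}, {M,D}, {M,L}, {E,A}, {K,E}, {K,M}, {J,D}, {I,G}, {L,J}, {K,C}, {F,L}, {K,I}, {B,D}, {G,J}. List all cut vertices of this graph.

K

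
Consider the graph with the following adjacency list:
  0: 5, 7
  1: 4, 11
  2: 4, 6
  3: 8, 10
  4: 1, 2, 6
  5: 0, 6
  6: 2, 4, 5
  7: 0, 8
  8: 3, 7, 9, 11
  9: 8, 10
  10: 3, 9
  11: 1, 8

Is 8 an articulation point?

Deleting 8 raises the number of components from 1 to 2, so 8 is a cut vertex.

Yes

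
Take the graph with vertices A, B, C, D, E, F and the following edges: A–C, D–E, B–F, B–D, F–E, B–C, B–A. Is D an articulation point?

Deleting D leaves 1 component (was 1) (its neighbors B, E remain connected to each other), so D is not a cut vertex.

No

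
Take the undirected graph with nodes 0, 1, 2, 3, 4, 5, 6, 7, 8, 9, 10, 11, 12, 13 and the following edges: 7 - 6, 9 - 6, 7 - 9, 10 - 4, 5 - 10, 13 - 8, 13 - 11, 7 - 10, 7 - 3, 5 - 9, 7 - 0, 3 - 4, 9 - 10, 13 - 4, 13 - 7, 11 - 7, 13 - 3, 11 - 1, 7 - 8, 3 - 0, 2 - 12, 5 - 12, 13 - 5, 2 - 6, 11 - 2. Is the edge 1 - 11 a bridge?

Removing 1 - 11 leaves no path between 1 and 11: the component count goes from 1 to 2. So it is a bridge.

Yes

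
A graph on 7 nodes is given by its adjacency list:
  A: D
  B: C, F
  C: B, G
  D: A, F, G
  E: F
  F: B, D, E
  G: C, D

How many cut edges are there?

The edges on the cycle G-C-B-F-D-G are not bridges since each lies on that cycle.
But removing D-A disconnects D from A; removing F-E disconnects F from E — these are bridges.
That makes 2 bridges.

2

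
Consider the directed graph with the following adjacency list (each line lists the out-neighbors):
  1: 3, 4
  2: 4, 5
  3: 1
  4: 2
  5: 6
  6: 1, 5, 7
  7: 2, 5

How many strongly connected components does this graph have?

1

{1, 2, 3, 4, 5, 6, 7} are all mutually reachable — one SCC of size 7.
That gives 1 strongly connected component.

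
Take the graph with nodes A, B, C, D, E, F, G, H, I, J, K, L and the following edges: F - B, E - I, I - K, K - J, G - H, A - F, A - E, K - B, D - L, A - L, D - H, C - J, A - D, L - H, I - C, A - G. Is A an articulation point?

Yes

Deleting A raises the number of components from 1 to 2, so A is a cut vertex.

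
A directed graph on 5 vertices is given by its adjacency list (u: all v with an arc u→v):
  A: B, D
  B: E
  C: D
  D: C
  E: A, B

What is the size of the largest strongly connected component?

3

{A, B, E} are all mutually reachable — one SCC of size 3.
{C, D} are all mutually reachable — one SCC of size 2.
The largest has 3 vertices.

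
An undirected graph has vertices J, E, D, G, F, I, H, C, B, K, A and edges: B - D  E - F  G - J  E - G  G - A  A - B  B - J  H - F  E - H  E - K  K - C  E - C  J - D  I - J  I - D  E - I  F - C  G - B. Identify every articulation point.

E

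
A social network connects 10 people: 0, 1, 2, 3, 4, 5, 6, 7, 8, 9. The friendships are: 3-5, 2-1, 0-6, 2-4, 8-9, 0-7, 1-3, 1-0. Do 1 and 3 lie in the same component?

From 1 we can reach 0, 1, 2, 3, 4, 5, 6, 7, which includes 3.

Yes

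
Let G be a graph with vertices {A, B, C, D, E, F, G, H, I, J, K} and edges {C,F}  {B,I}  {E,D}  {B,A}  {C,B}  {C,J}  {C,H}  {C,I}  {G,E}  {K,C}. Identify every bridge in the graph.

The edges on the cycle C-B-I-C are not bridges since each lies on that cycle.
But removing B—A disconnects B from A; removing E—D disconnects E from D; removing H—C disconnects H from C; removing G—E disconnects G from E — these are bridges.
In total 7 edges are bridges.

A-B, C-F, C-H, C-J, C-K, D-E, E-G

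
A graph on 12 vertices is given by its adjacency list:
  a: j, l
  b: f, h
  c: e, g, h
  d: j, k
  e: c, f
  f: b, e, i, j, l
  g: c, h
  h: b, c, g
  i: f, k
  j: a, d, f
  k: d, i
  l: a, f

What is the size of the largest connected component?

12

Starting from a we can reach a, b, c, d, e, f, g, h, i, j, k, l. That is one component of size 12.
The largest has 12 vertices.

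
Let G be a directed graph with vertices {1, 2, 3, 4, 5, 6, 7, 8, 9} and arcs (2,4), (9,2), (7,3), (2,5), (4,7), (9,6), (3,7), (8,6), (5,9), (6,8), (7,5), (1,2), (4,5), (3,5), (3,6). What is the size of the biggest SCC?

{2, 3, 4, 5, 7, 9} are all mutually reachable — one SCC of size 6.
{6, 8} are all mutually reachable — one SCC of size 2.
{1} is an SCC by itself.
The largest has 6 vertices.

6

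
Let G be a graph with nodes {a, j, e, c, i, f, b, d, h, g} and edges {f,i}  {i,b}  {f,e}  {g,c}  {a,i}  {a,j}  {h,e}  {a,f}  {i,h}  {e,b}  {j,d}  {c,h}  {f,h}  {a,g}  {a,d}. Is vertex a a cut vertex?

Yes

Deleting a raises the number of components from 1 to 2, so a is a cut vertex.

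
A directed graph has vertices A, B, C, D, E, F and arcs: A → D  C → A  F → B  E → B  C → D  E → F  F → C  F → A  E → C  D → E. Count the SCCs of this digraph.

2

{A, C, D, E, F} are all mutually reachable — one SCC of size 5.
{B} is an SCC by itself.
That gives 2 strongly connected components.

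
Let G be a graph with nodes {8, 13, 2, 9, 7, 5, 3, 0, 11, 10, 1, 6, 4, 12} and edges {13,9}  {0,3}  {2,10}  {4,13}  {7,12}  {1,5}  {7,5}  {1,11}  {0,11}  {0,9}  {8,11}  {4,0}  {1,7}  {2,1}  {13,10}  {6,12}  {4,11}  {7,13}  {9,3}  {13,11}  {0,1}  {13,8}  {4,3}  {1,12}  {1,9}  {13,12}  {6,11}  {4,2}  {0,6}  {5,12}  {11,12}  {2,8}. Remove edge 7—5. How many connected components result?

1

7 and 5 are still connected via 7-1-5, so the component count stays at 1.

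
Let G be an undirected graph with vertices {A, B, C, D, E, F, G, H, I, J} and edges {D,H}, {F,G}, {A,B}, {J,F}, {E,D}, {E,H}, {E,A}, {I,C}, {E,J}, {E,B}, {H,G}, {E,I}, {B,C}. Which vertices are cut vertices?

E

Removing E increases the component count from 1 to 2, so E is a cut vertex.
By contrast removing H leaves 1 component; it is not a cut vertex. No other vertex is a cut vertex either.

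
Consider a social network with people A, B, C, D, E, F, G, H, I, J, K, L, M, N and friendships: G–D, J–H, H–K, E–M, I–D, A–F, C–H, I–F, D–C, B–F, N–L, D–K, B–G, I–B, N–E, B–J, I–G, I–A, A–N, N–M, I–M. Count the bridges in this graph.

The edges on the cycle I-B-J-H-C-D-I are not bridges since each lies on that cycle.
But removing L–N disconnects L from N — this is a bridge.

1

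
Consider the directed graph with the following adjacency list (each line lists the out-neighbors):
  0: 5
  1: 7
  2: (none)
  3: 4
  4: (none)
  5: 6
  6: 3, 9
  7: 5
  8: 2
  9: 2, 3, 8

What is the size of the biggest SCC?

{6} is an SCC by itself.
{7} is an SCC by itself.
{0} is an SCC by itself.
{8} is an SCC by itself.
{9} is an SCC by itself.
(and 5 more singleton SCCs)
The largest has 1 vertex.

1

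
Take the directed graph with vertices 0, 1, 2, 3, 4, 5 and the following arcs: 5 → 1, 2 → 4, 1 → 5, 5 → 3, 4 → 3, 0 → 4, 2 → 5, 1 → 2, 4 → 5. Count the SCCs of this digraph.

{1, 2, 4, 5} are all mutually reachable — one SCC of size 4.
{0} is an SCC by itself.
{3} is an SCC by itself.
That gives 3 strongly connected components.

3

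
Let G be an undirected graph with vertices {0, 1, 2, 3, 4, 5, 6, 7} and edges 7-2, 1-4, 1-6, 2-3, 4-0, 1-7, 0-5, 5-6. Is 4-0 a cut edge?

No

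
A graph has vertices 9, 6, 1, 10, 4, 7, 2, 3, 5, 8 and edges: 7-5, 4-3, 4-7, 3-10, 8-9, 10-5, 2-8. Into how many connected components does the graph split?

6 is isolated — a component by itself.
1 is isolated — a component by itself.
Starting from 2 we can reach 2, 8, 9. That is one component of size 3.
Starting from 3 we can reach 3, 4, 5, 7, 10. That is one component of size 5.
Total: 4 components.

4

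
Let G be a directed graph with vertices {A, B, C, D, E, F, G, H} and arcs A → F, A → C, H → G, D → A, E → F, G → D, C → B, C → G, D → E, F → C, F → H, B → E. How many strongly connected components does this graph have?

1

{A, B, C, D, E, F, G, H} are all mutually reachable — one SCC of size 8.
That gives 1 strongly connected component.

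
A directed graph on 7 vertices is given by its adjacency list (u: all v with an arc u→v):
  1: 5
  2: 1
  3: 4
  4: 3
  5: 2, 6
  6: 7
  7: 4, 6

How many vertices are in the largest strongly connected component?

3

{1, 2, 5} are all mutually reachable — one SCC of size 3.
{3, 4} are all mutually reachable — one SCC of size 2.
{6, 7} are all mutually reachable — one SCC of size 2.
The largest has 3 vertices.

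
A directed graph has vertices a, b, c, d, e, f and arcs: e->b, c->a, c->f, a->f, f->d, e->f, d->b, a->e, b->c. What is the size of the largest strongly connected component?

6

{a, b, c, d, e, f} are all mutually reachable — one SCC of size 6.
The largest has 6 vertices.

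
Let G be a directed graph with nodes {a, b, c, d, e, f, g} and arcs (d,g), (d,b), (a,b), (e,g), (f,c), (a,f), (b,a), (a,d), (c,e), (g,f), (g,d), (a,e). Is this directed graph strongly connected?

Yes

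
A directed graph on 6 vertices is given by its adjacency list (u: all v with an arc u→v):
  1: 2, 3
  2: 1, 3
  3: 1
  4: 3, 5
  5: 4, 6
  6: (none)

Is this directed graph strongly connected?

There is no directed path from 1 to 4, so the graph is not strongly connected.

No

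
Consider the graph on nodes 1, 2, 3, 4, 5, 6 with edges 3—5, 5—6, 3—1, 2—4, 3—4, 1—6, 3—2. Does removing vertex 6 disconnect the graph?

No

Deleting 6 leaves 1 component (was 1) (its neighbors 1, 5 remain connected to each other), so 6 is not a cut vertex.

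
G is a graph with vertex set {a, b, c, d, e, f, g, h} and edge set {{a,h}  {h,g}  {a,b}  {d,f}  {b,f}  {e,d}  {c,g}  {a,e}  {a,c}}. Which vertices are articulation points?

a

Removing a increases the component count from 1 to 2, so a is a cut vertex.
By contrast removing b leaves 1 component; it is not a cut vertex. No other vertex is a cut vertex either.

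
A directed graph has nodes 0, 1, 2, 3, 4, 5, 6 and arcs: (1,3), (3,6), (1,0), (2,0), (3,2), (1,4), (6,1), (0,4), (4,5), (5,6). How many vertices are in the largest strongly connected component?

7

{0, 1, 2, 3, 4, 5, 6} are all mutually reachable — one SCC of size 7.
The largest has 7 vertices.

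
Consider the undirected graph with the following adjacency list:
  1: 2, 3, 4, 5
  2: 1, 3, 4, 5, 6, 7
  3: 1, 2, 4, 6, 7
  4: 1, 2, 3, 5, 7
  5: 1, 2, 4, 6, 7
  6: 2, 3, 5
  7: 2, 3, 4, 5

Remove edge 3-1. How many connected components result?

1

3 and 1 are still connected via 3-2-1, so the component count stays at 1.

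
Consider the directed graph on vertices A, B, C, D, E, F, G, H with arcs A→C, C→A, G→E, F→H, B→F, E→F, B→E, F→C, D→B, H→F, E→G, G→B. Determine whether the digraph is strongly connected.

No

There is no directed path from C to D, so the graph is not strongly connected.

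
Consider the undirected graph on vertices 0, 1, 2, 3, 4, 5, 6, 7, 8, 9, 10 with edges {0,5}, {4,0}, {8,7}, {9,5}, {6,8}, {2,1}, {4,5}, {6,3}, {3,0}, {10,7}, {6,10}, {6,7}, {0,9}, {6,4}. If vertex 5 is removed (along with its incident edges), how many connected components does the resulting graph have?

2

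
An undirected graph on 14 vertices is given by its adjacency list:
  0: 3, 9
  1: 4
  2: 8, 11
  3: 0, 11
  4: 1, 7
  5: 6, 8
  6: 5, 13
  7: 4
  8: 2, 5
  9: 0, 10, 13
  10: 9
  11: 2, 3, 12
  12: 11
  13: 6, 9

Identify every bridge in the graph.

The edges on the cycle 11-3-0-9-13-6-5-8-2-11 are not bridges since each lies on that cycle.
But removing 4-1 disconnects 4 from 1; removing 7-4 disconnects 7 from 4; removing 10-9 disconnects 10 from 9; removing 11-12 disconnects 11 from 12 — these are bridges.

1-4, 10-9, 11-12, 4-7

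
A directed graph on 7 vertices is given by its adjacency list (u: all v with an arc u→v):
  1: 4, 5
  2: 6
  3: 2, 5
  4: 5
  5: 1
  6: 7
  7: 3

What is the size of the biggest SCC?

4

{2, 3, 6, 7} are all mutually reachable — one SCC of size 4.
{1, 4, 5} are all mutually reachable — one SCC of size 3.
The largest has 4 vertices.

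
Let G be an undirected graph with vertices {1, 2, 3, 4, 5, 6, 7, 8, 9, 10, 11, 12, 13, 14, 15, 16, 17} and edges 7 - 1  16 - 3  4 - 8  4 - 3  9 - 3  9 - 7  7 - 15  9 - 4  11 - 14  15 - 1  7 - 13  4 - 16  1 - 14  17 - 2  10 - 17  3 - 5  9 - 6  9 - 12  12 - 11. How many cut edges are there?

The edges on the cycle 9-12-11-14-1-7-9 are not bridges since each lies on that cycle.
But removing 6 - 9 disconnects 6 from 9; removing 7 - 13 disconnects 7 from 13; removing 8 - 4 disconnects 8 from 4; removing 5 - 3 disconnects 5 from 3 — these are bridges.
In total 6 edges are bridges.

6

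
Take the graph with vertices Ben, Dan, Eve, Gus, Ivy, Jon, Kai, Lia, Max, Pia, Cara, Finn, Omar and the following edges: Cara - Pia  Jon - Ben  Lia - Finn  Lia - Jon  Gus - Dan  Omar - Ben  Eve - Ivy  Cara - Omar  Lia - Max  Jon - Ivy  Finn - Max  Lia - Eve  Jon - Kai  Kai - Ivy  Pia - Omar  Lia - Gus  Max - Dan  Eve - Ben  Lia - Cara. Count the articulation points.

1

Removing Lia increases the component count from 1 to 2, so Lia is a cut vertex.
By contrast removing Pia leaves 1 component; it is not a cut vertex. No other vertex is a cut vertex either.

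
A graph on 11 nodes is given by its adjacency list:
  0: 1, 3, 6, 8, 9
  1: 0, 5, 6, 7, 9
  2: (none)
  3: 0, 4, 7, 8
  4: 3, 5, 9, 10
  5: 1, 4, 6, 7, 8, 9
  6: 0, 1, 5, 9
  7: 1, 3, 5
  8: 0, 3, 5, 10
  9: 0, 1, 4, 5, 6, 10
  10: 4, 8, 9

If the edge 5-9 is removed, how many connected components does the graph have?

2

5 and 9 are still connected via 5-4-9, so the component count stays at 2.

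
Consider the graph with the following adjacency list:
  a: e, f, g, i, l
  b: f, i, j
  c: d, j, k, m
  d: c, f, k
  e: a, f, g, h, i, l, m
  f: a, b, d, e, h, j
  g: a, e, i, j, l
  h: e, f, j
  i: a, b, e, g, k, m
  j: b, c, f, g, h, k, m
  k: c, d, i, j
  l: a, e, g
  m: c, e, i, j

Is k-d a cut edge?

No

After removing k-d, the path k-c-d still connects them, so the edge is not a bridge.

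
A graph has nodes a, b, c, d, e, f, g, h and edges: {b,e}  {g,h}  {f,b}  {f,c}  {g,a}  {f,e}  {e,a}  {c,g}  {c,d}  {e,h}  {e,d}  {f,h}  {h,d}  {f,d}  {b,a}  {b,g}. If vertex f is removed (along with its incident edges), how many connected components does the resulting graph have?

1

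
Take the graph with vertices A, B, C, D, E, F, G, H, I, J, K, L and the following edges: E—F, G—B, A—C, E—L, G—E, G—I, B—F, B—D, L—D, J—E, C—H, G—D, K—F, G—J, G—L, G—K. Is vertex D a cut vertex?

No

Deleting D leaves 2 components (was 2), so D is not a cut vertex.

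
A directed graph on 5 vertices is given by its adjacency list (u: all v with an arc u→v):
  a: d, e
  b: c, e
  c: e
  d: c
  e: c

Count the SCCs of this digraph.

4

{c, e} are all mutually reachable — one SCC of size 2.
{b} is an SCC by itself.
{a} is an SCC by itself.
{d} is an SCC by itself.
That gives 4 strongly connected components.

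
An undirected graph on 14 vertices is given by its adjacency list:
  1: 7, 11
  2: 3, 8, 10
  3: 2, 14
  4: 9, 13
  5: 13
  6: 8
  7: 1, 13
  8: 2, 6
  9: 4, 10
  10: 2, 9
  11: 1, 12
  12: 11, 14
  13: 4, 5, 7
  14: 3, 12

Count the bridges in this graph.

The edges on the cycle 13-4-9-10-2-3-14-12-11-1-7-13 are not bridges since each lies on that cycle.
But removing 8-6 disconnects 8 from 6; removing 2-8 disconnects 2 from 8; removing 13-5 disconnects 13 from 5 — these are bridges.
That makes 3 bridges.

3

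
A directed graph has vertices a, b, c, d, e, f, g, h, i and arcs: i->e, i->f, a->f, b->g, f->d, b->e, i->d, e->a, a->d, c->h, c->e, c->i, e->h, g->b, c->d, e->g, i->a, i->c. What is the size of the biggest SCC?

3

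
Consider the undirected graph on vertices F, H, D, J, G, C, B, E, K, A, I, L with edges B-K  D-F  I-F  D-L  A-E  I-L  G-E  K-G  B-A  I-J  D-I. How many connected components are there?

4

C is isolated — a component by itself.
H is isolated — a component by itself.
Starting from D we can reach D, F, I, J, L. That is one component of size 5.
Starting from A we can reach A, B, E, G, K. That is one component of size 5.
Total: 4 components.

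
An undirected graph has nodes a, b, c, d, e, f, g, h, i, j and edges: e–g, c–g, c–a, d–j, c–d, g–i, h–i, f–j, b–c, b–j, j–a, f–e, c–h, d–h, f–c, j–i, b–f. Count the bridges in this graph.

The edges on the cycle f-e-g-i-h-d-c-f are not bridges since each lies on that cycle.
Every edge lies on some cycle, so there are no bridges.

0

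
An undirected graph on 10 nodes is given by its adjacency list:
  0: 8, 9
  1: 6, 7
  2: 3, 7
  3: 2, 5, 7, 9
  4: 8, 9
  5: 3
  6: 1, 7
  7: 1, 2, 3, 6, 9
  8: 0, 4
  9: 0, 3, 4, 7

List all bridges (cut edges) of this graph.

The edges on the cycle 9-0-8-4-9 are not bridges since each lies on that cycle.
But removing 5-3 disconnects 5 from 3 — this is a bridge.

3-5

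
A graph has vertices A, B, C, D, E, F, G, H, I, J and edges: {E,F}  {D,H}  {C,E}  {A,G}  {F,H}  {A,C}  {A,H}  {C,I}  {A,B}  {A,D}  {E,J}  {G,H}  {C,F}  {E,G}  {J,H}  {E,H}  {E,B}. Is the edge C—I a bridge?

Yes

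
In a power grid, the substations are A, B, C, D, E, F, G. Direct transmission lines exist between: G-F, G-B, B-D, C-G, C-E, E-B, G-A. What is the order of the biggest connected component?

Starting from A we can reach A, B, C, D, E, F, G. That is one component of size 7.
The largest has 7 vertices.

7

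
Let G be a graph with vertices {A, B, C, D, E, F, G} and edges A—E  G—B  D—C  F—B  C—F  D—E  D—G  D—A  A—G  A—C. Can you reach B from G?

Yes

From G we can reach A, B, C, D, E, F, G, which includes B.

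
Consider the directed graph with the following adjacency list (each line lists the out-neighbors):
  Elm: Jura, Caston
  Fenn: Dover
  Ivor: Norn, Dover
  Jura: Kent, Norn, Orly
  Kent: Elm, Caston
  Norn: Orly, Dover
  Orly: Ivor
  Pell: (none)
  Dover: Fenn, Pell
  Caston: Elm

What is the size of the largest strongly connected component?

4

{Elm, Jura, Kent, Caston} are all mutually reachable — one SCC of size 4.
{Ivor, Norn, Orly} are all mutually reachable — one SCC of size 3.
{Fenn, Dover} are all mutually reachable — one SCC of size 2.
{Pell} is an SCC by itself.
The largest has 4 vertices.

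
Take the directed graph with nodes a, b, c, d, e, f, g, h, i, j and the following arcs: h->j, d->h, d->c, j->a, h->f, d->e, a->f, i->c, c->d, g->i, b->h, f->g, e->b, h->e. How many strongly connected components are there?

{a, b, c, d, e, f, g, h, i, j} are all mutually reachable — one SCC of size 10.
That gives 1 strongly connected component.

1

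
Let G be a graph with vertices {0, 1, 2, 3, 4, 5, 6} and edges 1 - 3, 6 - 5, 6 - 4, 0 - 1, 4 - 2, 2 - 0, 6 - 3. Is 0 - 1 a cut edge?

No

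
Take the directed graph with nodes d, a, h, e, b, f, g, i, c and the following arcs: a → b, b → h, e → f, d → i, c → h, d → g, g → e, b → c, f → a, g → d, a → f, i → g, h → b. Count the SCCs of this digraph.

{d, g, i} are all mutually reachable — one SCC of size 3.
{b, c, h} are all mutually reachable — one SCC of size 3.
{a, f} are all mutually reachable — one SCC of size 2.
{e} is an SCC by itself.
That gives 4 strongly connected components.

4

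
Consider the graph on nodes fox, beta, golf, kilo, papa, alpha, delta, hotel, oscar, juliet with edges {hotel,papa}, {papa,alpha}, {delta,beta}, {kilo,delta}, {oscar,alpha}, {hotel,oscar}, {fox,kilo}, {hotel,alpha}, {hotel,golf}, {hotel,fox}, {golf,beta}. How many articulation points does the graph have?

Removing hotel increases the component count from 2 to 3, so hotel is a cut vertex.
By contrast removing fox leaves 2 components; it is not a cut vertex. No other vertex is a cut vertex either.

1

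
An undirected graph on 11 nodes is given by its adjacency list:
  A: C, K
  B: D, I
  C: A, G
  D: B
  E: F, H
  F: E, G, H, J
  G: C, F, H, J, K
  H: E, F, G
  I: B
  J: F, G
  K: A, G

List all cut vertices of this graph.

B, G

Removing B increases the component count from 2 to 3, so B is a cut vertex.
Removing G increases the component count from 2 to 3, so G is a cut vertex.
By contrast removing D leaves 2 components; it is not a cut vertex. No other vertex is a cut vertex either.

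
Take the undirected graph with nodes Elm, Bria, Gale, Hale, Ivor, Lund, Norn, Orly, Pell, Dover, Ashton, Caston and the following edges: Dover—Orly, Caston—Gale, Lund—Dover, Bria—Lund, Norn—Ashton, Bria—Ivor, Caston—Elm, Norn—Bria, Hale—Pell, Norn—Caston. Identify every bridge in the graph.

removing Lund—Dover disconnects Lund from Dover; removing Bria—Ivor disconnects Bria from Ivor; removing Orly—Dover disconnects Orly from Dover; removing Caston—Gale disconnects Caston from Gale — these are bridges.
In total 10 edges are bridges.

Ashton-Norn, Bria-Ivor, Bria-Lund, Bria-Norn, Caston-Elm, Caston-Gale, Caston-Norn, Dover-Lund, Dover-Orly, Hale-Pell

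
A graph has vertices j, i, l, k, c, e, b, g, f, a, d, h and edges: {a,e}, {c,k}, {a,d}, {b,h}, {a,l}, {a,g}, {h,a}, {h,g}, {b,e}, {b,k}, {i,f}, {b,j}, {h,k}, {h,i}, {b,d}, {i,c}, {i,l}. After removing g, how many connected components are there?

1

With g gone, the remaining components are: {a, b, c, d, e, f, h, i, j, k, l}.
That is 1 component.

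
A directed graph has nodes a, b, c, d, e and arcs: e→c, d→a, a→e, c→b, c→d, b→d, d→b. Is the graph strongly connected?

Yes

From b we can reach every vertex (a, b, c, d, e), and every vertex can reach b (a, b, c, d, e). So the whole graph is one strongly connected component.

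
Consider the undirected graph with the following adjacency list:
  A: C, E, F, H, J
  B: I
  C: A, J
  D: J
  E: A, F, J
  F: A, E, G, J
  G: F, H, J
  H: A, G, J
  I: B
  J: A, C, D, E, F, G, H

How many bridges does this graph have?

The edges on the cycle G-J-C-A-E-F-G are not bridges since each lies on that cycle.
But removing J-D disconnects J from D; removing B-I disconnects B from I — these are bridges.
That makes 2 bridges.

2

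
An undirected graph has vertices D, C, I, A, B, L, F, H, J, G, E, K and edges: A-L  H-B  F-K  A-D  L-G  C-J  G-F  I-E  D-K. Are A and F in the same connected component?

From A we can reach A, D, F, G, K, L, which includes F.

Yes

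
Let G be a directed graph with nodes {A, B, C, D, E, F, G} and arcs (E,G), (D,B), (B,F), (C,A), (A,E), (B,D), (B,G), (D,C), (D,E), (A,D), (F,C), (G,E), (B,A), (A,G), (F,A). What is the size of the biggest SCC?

5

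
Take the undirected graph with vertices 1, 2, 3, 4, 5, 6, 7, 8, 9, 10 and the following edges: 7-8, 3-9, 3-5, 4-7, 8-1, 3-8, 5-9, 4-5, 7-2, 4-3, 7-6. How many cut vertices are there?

Removing 7 increases the component count from 2 to 4, so 7 is a cut vertex.
Removing 8 increases the component count from 2 to 3, so 8 is a cut vertex.
By contrast removing 6 leaves 2 components; it is not a cut vertex. No other vertex is a cut vertex either.

2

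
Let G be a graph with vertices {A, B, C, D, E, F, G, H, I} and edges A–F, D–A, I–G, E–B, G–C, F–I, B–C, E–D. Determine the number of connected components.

2

H is isolated — a component by itself.
Starting from A we can reach A, B, C, D, E, F, G, I. That is one component of size 8.
Total: 2 components.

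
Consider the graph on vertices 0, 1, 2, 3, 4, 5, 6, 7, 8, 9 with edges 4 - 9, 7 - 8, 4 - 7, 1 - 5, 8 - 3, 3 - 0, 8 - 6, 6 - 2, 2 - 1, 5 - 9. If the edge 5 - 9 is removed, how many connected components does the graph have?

1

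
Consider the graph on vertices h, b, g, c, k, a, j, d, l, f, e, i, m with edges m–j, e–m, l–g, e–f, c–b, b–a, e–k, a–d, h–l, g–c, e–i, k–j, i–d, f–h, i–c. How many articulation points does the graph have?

1

Removing e increases the component count from 1 to 2, so e is a cut vertex.
By contrast removing c leaves 1 component; it is not a cut vertex. No other vertex is a cut vertex either.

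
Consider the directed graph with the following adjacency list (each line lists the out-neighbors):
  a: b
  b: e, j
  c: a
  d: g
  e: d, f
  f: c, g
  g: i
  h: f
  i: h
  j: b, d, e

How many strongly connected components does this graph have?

1

{a, b, c, d, e, f, g, h, i, j} are all mutually reachable — one SCC of size 10.
That gives 1 strongly connected component.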